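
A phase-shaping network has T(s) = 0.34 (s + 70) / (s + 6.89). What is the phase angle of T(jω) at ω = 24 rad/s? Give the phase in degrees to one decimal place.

∠(j24 + 70) = arctan(24/70) = 18.92°
∠(j24 + 6.89) = arctan(24/6.89) = 73.98°
∠T(j24) = 18.92° − 73.98° = -55.06°

-55.1°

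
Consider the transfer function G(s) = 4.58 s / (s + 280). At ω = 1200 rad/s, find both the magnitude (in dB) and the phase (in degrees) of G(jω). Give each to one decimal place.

|G| = 13.0 dB, ∠G = 13.1°

|j1200| = 1200
|j1200 + 280| = √(1200² + 280²) = 1232
|G(j1200)| = 4.58 × 1200 / 1232 = 4.4602
20 log₁₀(4.4602) = 12.99 dB
∠(j1200) = 90.00°
∠(j1200 + 280) = arctan(1200/280) = 76.87°
∠G(j1200) = 90.00° − 76.87° = 13.13°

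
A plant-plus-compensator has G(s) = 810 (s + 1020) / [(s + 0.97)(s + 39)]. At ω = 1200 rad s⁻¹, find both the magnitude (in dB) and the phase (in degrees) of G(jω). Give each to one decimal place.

|G| = -1.1 dB, ∠G = -128.5°

|j1200 + 1020| = √(1200² + 1020²) = 1575
|j1200 + 0.97| = √(1200² + 0.97²) = 1200
|j1200 + 39| = √(1200² + 39²) = 1201
|G(j1200)| = 810 × 1575 / (1200 × 1201) = 0.88543
20 log₁₀(0.88543) = -1.06 dB
∠(j1200 + 1020) = arctan(1200/1020) = 49.64°
∠(j1200 + 0.97) = arctan(1200/0.97) = 89.95°
∠(j1200 + 39) = arctan(1200/39) = 88.14°
∠G(j1200) = 49.64° − (89.95° + 88.14°) = -128.46°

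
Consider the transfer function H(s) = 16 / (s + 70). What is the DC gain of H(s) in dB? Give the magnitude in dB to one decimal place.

H(0) = 16 / 70 = 0.22857
20 log₁₀(0.22857) = -12.82 dB

-12.8 dB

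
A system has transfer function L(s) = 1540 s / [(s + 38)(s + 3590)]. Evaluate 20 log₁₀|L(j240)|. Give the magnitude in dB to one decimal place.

|j240| = 240
|j240 + 38| = √(240² + 38²) = 243
|j240 + 3590| = √(240² + 3590²) = 3598
|L(j240)| = 1540 × 240 / (243 × 3598) = 0.42275
20 log₁₀(0.42275) = -7.48 dB

-7.5 dB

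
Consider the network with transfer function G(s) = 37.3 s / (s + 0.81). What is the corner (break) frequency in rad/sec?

0.81 rad/sec

The single real pole at s = −0.81 gives a corner at ω = 0.81 rad/sec.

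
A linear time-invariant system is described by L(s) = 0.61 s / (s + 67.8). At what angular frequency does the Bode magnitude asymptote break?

67.8 rad s⁻¹

The single real pole at s = −67.8 gives a corner at ω = 67.8 rad s⁻¹.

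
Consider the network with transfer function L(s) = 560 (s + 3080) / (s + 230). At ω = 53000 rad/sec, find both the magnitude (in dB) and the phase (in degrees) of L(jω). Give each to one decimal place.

|L| = 55.0 dB, ∠L = -3.1°

|j53000 + 3080| = √(53000² + 3080²) = 5.309e+04
|j53000 + 230| = √(53000² + 230²) = 5.3e+04
|L(j53000)| = 560 × 5.309e+04 / 5.3e+04 = 560.94
20 log₁₀(560.94) = 54.98 dB
∠(j53000 + 3080) = arctan(53000/3080) = 86.67°
∠(j53000 + 230) = arctan(53000/230) = 89.75°
∠L(j53000) = 86.67° − 89.75° = -3.08°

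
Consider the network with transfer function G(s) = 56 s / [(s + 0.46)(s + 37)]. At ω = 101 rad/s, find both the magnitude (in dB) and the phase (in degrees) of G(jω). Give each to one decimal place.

|G| = -5.7 dB, ∠G = -69.6°

|j101| = 101
|j101 + 0.46| = √(101² + 0.46²) = 101
|j101 + 37| = √(101² + 37²) = 107.6
|G(j101)| = 56 × 101 / (101 × 107.6) = 0.52062
20 log₁₀(0.52062) = -5.67 dB
∠(j101) = 90.00°
∠(j101 + 0.46) = arctan(101/0.46) = 89.74°
∠(j101 + 37) = arctan(101/37) = 69.88°
∠G(j101) = 90.00° − (89.74° + 69.88°) = -69.62°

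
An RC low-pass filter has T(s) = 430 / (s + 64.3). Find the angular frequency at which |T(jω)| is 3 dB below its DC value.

64.3 rad s⁻¹

For a single-pole low-pass, the −3 dB point is at the pole: ω = 64.3 rad s⁻¹.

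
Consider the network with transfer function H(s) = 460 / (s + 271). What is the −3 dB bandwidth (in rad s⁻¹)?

For a single-pole low-pass, the −3 dB point is at the pole: ω = 271 rad s⁻¹.

271 rad s⁻¹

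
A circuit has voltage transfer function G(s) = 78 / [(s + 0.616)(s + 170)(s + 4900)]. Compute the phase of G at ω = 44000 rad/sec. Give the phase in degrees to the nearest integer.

-263 deg

∠(j44000 + 0.616) = arctan(44000/0.616) = 90.00°
∠(j44000 + 170) = arctan(44000/170) = 89.78°
∠(j44000 + 4900) = arctan(44000/4900) = 83.65°
∠G(j44000) = − (90.00° + 89.78° + 83.65°) = -263.42°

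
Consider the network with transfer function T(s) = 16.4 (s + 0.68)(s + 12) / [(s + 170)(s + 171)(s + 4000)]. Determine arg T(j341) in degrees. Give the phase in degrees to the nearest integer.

46°

∠(j341 + 0.68) = arctan(341/0.68) = 89.89°
∠(j341 + 12) = arctan(341/12) = 87.98°
∠(j341 + 170) = arctan(341/170) = 63.50°
∠(j341 + 171) = arctan(341/171) = 63.37°
∠(j341 + 4000) = arctan(341/4000) = 4.87°
∠T(j341) = 89.89° + 87.98° − (63.50° + 63.37° + 4.87°) = 46.13°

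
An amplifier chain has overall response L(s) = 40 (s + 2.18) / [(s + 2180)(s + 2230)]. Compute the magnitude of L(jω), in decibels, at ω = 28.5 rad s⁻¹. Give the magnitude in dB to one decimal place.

|j28.5 + 2.18| = √(28.5² + 2.18²) = 28.58
|j28.5 + 2180| = √(28.5² + 2180²) = 2180
|j28.5 + 2230| = √(28.5² + 2230²) = 2230
|L(j28.5)| = 40 × 28.58 / (2180 × 2230) = 0.00023515
20 log₁₀(0.00023515) = -72.57 dB

-72.6 dB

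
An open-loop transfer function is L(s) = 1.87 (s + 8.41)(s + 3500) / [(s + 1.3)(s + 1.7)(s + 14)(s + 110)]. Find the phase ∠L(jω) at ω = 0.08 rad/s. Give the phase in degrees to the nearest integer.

-6 deg

∠(j0.08 + 8.41) = arctan(0.08/8.41) = 0.55°
∠(j0.08 + 3500) = arctan(0.08/3500) = 0.00°
∠(j0.08 + 1.3) = arctan(0.08/1.3) = 3.52°
∠(j0.08 + 1.7) = arctan(0.08/1.7) = 2.69°
∠(j0.08 + 14) = arctan(0.08/14) = 0.33°
∠(j0.08 + 110) = arctan(0.08/110) = 0.04°
∠L(j0.08) = 0.55° + 0.00° − (3.52° + 2.69° + 0.33° + 0.04°) = -6.04°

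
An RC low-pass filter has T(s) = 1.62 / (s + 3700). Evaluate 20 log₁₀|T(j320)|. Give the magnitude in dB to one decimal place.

-67.2 dB

|j320 + 3700| = √(320² + 3700²) = 3714
|T(j320)| = 1.62 / 3714 = 0.00043621
20 log₁₀(0.00043621) = -67.21 dB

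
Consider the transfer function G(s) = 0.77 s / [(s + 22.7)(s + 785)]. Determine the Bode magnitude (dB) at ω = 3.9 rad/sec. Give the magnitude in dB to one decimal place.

-75.6 dB

|j3.9| = 3.9
|j3.9 + 22.7| = √(3.9² + 22.7²) = 23.03
|j3.9 + 785| = √(3.9² + 785²) = 785
|G(j3.9)| = 0.77 × 3.9 / (23.03 × 785) = 0.00016609
20 log₁₀(0.00016609) = -75.59 dB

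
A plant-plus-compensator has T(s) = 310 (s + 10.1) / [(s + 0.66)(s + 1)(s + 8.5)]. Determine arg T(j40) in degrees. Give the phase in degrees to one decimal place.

-179.8°

∠(j40 + 10.1) = arctan(40/10.1) = 75.83°
∠(j40 + 0.66) = arctan(40/0.66) = 89.05°
∠(j40 + 1) = arctan(40/1) = 88.57°
∠(j40 + 8.5) = arctan(40/8.5) = 78.00°
∠T(j40) = 75.83° − (89.05° + 88.57° + 78.00°) = -179.80°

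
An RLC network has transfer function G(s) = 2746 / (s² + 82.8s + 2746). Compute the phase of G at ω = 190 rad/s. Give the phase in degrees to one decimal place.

∠[(j190)² + 82.8(j190) + 2746] = ∠[-33354 + j15732] = 154.75°
∠G(j190) = −154.75° = -154.75°

-154.7°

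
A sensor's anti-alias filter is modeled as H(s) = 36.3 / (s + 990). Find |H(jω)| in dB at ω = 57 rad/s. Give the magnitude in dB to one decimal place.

|j57 + 990| = √(57² + 990²) = 991.6
|H(j57)| = 36.3 / 991.6 = 0.036606
20 log₁₀(0.036606) = -28.73 dB

-28.7 dB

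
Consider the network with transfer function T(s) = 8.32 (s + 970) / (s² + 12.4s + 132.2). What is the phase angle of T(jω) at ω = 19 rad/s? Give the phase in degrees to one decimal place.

-133.0 deg

∠(j19 + 970) = arctan(19/970) = 1.12°
∠[(j19)² + 12.4(j19) + 132.2] = ∠[-228.8 + j235.6] = 134.16°
∠T(j19) = 1.12° − 134.16° = -133.04°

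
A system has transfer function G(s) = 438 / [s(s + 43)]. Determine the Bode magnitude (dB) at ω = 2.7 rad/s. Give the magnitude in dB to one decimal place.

11.5 dB

|j2.7 + 43| = √(2.7² + 43²) = 43.08
|j2.7| = 2.7
|G(j2.7)| = 438 / (43.08 × 2.7) = 3.7652
20 log₁₀(3.7652) = 11.52 dB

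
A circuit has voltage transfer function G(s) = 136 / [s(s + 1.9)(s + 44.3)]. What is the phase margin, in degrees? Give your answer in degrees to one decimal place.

53.4°

Gain crossover: |G(jω)| = 1 at ω ≈ 1.32 rad/s.
∠G(j1.32) = −90° − arctan(1.32/1.9) − arctan(1.32/44.3) ≈ -126.60°
PM = 180° + (-126.60°) = 53.40°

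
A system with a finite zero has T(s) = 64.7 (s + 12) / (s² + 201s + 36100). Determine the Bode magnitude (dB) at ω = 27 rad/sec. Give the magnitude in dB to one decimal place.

|j27 + 12| = √(27² + 12²) = 29.55
|(j27)² + 201(j27) + 36100| = |35371 + j5427| = 3.578e+04
|T(j27)| = 64.7 × 29.55 / 3.578e+04 = 0.053421
20 log₁₀(0.053421) = -25.45 dB

-25.4 dB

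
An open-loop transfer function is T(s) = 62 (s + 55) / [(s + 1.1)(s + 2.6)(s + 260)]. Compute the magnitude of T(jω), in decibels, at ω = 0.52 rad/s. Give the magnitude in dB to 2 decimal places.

12.18 dB

|j0.52 + 55| = √(0.52² + 55²) = 55
|j0.52 + 1.1| = √(0.52² + 1.1²) = 1.217
|j0.52 + 2.6| = √(0.52² + 2.6²) = 2.651
|j0.52 + 260| = √(0.52² + 260²) = 260
|T(j0.52)| = 62 × 55 / (1.217 × 2.651 × 260) = 4.0656
20 log₁₀(4.0656) = 12.182 dB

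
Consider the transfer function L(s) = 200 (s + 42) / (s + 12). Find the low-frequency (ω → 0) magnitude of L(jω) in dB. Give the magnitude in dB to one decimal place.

56.9 dB

L(0) = 200 × 42 / 12 = 700
20 log₁₀(700) = 56.90 dB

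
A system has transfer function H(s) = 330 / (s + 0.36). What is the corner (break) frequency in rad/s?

The single real pole at s = −0.36 gives a corner at ω = 0.36 rad/s.

0.36 rad/s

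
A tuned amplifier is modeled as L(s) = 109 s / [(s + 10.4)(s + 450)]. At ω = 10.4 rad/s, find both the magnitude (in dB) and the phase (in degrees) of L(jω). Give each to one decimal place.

|L| = -15.3 dB, ∠L = 43.7°

|j10.4| = 10.4
|j10.4 + 10.4| = √(10.4² + 10.4²) = 14.71
|j10.4 + 450| = √(10.4² + 450²) = 450.1
|L(j10.4)| = 109 × 10.4 / (14.71 × 450.1) = 0.17123
20 log₁₀(0.17123) = -15.33 dB
∠(j10.4) = 90.00°
∠(j10.4 + 10.4) = arctan(10.4/10.4) = 45.00°
∠(j10.4 + 450) = arctan(10.4/450) = 1.32°
∠L(j10.4) = 90.00° − (45.00° + 1.32°) = 43.68°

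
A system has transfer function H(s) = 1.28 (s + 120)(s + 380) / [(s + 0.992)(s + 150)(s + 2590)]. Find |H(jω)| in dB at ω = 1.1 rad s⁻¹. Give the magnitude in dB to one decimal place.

-19.9 dB

|j1.1 + 120| = √(1.1² + 120²) = 120
|j1.1 + 380| = √(1.1² + 380²) = 380
|j1.1 + 0.992| = √(1.1² + 0.992²) = 1.481
|j1.1 + 150| = √(1.1² + 150²) = 150
|j1.1 + 2590| = √(1.1² + 2590²) = 2590
|H(j1.1)| = 1.28 × 120 × 380 / (1.481 × 150 × 2590) = 0.10143
20 log₁₀(0.10143) = -19.88 dB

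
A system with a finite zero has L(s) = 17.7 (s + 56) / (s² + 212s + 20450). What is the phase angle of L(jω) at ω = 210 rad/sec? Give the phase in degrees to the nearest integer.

-43°

∠(j210 + 56) = arctan(210/56) = 75.07°
∠[(j210)² + 212(j210) + 20450] = ∠[-23650 + j44520] = 117.98°
∠L(j210) = 75.07° − 117.98° = -42.91°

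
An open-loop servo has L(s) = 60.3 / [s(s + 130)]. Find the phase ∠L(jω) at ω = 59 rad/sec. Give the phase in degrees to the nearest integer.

-114°

∠(j59 + 130) = arctan(59/130) = 24.41°
∠(j59) = 90.00°
∠L(j59) = − (24.41° + 90.00°) = -114.41°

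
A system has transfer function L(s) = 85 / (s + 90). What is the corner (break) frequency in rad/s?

90 rad/s

The single real pole at s = −90 gives a corner at ω = 90 rad/s.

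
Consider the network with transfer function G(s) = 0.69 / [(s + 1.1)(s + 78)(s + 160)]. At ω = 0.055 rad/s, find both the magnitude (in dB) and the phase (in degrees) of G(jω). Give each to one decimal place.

|G| = -86.0 dB, ∠G = -2.9°

|j0.055 + 1.1| = √(0.055² + 1.1²) = 1.101
|j0.055 + 78| = √(0.055² + 78²) = 78
|j0.055 + 160| = √(0.055² + 160²) = 160
|G(j0.055)| = 0.69 / (1.101 × 78 × 160) = 5.02e-05
20 log₁₀(5.02e-05) = -85.99 dB
∠(j0.055 + 1.1) = arctan(0.055/1.1) = 2.86°
∠(j0.055 + 78) = arctan(0.055/78) = 0.04°
∠(j0.055 + 160) = arctan(0.055/160) = 0.02°
∠G(j0.055) = − (2.86° + 0.04° + 0.02°) = -2.92°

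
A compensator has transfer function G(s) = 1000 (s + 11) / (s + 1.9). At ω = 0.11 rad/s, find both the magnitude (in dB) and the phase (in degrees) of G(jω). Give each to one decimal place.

|j0.11 + 11| = √(0.11² + 11²) = 11
|j0.11 + 1.9| = √(0.11² + 1.9²) = 1.903
|G(j0.11)| = 1000 × 11 / 1.903 = 5780.1
20 log₁₀(5780.1) = 75.24 dB
∠(j0.11 + 11) = arctan(0.11/11) = 0.57°
∠(j0.11 + 1.9) = arctan(0.11/1.9) = 3.31°
∠G(j0.11) = 0.57° − 3.31° = -2.74°

|G| = 75.2 dB, ∠G = -2.7°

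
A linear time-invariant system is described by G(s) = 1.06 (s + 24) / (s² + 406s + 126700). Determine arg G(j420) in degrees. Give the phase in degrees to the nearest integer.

∠(j420 + 24) = arctan(420/24) = 86.73°
∠[(j420)² + 406(j420) + 126700] = ∠[-49700 + j1.7052e+05] = 106.25°
∠G(j420) = 86.73° − 106.25° = -19.52°

-20°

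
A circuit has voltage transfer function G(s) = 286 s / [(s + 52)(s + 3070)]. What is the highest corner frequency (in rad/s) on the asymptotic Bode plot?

Break frequencies occur at each pole and zero magnitude: 52 rad/s, 3070 rad/s.
The highest is 3070 rad/s.

3070 rad/s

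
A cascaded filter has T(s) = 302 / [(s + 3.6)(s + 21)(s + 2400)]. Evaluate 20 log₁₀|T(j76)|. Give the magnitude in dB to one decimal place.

-93.6 dB

|j76 + 3.6| = √(76² + 3.6²) = 76.09
|j76 + 21| = √(76² + 21²) = 78.85
|j76 + 2400| = √(76² + 2400²) = 2401
|T(j76)| = 302 / (76.09 × 78.85 × 2401) = 2.0965e-05
20 log₁₀(2.0965e-05) = -93.57 dB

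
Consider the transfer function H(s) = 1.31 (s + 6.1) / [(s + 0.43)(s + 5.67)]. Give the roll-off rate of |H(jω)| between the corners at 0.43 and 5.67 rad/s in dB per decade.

-20 dB/decade

In this band the factors already past their corner are: pole at 0.43; net slope = -20 dB/decade.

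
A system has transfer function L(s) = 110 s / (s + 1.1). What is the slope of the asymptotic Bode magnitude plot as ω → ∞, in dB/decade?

0 dB/decade

With 1 zero and 1 pole, the high-frequency asymptotic slope is 20 × (1 − 1) = 0 dB/decade.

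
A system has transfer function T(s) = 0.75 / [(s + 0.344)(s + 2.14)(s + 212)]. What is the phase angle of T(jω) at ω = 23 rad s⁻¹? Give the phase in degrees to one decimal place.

∠(j23 + 0.344) = arctan(23/0.344) = 89.14°
∠(j23 + 2.14) = arctan(23/2.14) = 84.68°
∠(j23 + 212) = arctan(23/212) = 6.19°
∠T(j23) = − (89.14° + 84.68° + 6.19°) = -180.02°

-180.0°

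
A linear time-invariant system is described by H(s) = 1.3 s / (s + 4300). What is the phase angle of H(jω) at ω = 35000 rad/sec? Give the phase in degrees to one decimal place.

7.0°

∠(j35000) = 90.00°
∠(j35000 + 4300) = arctan(35000/4300) = 83.00°
∠H(j35000) = 90.00° − 83.00° = 7.00°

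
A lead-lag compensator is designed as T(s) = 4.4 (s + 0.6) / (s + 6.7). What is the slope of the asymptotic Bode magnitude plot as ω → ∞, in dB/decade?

0 dB/decade

With 1 zero and 1 pole, the high-frequency asymptotic slope is 20 × (1 − 1) = 0 dB/decade.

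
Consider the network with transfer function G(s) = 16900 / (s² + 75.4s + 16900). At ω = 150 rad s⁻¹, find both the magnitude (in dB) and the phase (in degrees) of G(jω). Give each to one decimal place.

|G| = 2.5 dB, ∠G = -116.3 deg

|(j150)² + 75.4(j150) + 16900| = |-5600 + j11310| = 1.262e+04
|G(j150)| = 16900 / 1.262e+04 = 1.3391
20 log₁₀(1.3391) = 2.54 dB
∠[(j150)² + 75.4(j150) + 16900] = ∠[-5600 + j11310] = 116.34°
∠G(j150) = −116.34° = -116.34°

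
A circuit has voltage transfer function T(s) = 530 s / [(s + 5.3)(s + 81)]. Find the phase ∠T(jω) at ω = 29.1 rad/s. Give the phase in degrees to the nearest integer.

-9 deg

∠(j29.1) = 90.00°
∠(j29.1 + 5.3) = arctan(29.1/5.3) = 79.68°
∠(j29.1 + 81) = arctan(29.1/81) = 19.76°
∠T(j29.1) = 90.00° − (79.68° + 19.76°) = -9.44°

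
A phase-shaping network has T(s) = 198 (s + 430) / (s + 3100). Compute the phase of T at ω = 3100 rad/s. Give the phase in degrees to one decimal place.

37.1°

∠(j3100 + 430) = arctan(3100/430) = 82.10°
∠(j3100 + 3100) = arctan(3100/3100) = 45.00°
∠T(j3100) = 82.10° − 45.00° = 37.10°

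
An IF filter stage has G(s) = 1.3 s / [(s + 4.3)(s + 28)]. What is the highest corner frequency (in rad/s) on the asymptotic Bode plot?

28 rad/s

Break frequencies occur at each pole and zero magnitude: 4.3 rad/s, 28 rad/s.
The highest is 28 rad/s.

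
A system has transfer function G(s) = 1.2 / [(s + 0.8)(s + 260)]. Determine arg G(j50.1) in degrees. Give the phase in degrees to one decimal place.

∠(j50.1 + 0.8) = arctan(50.1/0.8) = 89.09°
∠(j50.1 + 260) = arctan(50.1/260) = 10.91°
∠G(j50.1) = − (89.09° + 10.91°) = -99.99°

-100.0°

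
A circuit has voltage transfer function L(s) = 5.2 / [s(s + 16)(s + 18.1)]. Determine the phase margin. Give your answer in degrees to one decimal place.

Gain crossover: |L(jω)| = 1 at ω ≈ 0.018 rad s⁻¹.
∠L(j0.018) = −90° − arctan(0.018/16) − arctan(0.018/18.1) ≈ -90.12°
PM = 180° + (-90.12°) = 89.88°

89.9°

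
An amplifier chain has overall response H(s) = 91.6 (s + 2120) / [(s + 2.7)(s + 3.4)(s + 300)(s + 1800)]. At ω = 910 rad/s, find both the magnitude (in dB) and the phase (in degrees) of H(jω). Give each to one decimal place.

|j910 + 2120| = √(910² + 2120²) = 2307
|j910 + 2.7| = √(910² + 2.7²) = 910
|j910 + 3.4| = √(910² + 3.4²) = 910
|j910 + 300| = √(910² + 300²) = 958.2
|j910 + 1800| = √(910² + 1800²) = 2017
|H(j910)| = 91.6 × 2307 / (910 × 910 × 958.2 × 2017) = 1.3205e-07
20 log₁₀(1.3205e-07) = -137.59 dB
∠(j910 + 2120) = arctan(910/2120) = 23.23°
∠(j910 + 2.7) = arctan(910/2.7) = 89.83°
∠(j910 + 3.4) = arctan(910/3.4) = 89.79°
∠(j910 + 300) = arctan(910/300) = 71.75°
∠(j910 + 1800) = arctan(910/1800) = 26.82°
∠H(j910) = 23.23° − (89.83° + 89.79° + 71.75° + 26.82°) = -254.96°

|H| = -137.6 dB, ∠H = -255.0 deg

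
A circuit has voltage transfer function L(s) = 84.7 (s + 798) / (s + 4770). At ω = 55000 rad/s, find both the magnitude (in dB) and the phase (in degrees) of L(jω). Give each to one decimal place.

|L| = 38.5 dB, ∠L = 4.1°

|j55000 + 798| = √(55000² + 798²) = 5.501e+04
|j55000 + 4770| = √(55000² + 4770²) = 5.521e+04
|L(j55000)| = 84.7 × 5.501e+04 / 5.521e+04 = 84.392
20 log₁₀(84.392) = 38.53 dB
∠(j55000 + 798) = arctan(55000/798) = 89.17°
∠(j55000 + 4770) = arctan(55000/4770) = 85.04°
∠L(j55000) = 89.17° − 85.04° = 4.13°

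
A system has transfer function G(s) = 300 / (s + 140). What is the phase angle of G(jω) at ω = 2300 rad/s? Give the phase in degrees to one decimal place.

-86.5°

∠(j2300 + 140) = arctan(2300/140) = 86.52°
∠G(j2300) = −86.52° = -86.52°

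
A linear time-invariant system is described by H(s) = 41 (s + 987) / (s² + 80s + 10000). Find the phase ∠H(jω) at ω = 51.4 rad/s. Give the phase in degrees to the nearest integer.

-26°

∠(j51.4 + 987) = arctan(51.4/987) = 2.98°
∠[(j51.4)² + 80(j51.4) + 10000] = ∠[7358 + j4112] = 29.20°
∠H(j51.4) = 2.98° − 29.20° = -26.22°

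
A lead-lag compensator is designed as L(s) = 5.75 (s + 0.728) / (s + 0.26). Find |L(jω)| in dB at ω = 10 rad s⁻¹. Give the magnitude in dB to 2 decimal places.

15.21 dB

|j10 + 0.728| = √(10² + 0.728²) = 10.03
|j10 + 0.26| = √(10² + 0.26²) = 10
|L(j10)| = 5.75 × 10.03 / 10 = 5.7633
20 log₁₀(5.7633) = 15.213 dB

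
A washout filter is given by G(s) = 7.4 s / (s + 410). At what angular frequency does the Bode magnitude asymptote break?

410 rad/s

The single real pole at s = −410 gives a corner at ω = 410 rad/s.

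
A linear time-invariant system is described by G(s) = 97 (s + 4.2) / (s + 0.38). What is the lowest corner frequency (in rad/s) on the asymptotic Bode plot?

0.38 rad/s

Break frequencies occur at each pole and zero magnitude: 0.38 rad/s, 4.2 rad/s.
The lowest is 0.38 rad/s.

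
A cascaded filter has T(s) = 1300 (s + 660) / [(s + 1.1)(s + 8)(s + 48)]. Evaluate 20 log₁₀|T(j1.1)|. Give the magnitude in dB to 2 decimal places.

|j1.1 + 660| = √(1.1² + 660²) = 660
|j1.1 + 1.1| = √(1.1² + 1.1²) = 1.556
|j1.1 + 8| = √(1.1² + 8²) = 8.075
|j1.1 + 48| = √(1.1² + 48²) = 48.01
|T(j1.1)| = 1300 × 660 / (1.556 × 8.075 × 48.01) = 1422.6
20 log₁₀(1422.6) = 63.061 dB

63.06 dB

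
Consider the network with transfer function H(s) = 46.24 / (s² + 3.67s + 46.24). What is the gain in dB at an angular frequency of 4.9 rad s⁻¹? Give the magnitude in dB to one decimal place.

|(j4.9)² + 3.67(j4.9) + 46.24| = |22.23 + j17.983| = 28.59
|H(j4.9)| = 46.24 / 28.59 = 1.6172
20 log₁₀(1.6172) = 4.18 dB

4.2 dB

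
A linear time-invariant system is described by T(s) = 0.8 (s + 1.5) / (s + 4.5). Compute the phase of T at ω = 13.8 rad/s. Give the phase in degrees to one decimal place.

∠(j13.8 + 1.5) = arctan(13.8/1.5) = 83.80°
∠(j13.8 + 4.5) = arctan(13.8/4.5) = 71.94°
∠T(j13.8) = 83.80° − 71.94° = 11.86°

11.9°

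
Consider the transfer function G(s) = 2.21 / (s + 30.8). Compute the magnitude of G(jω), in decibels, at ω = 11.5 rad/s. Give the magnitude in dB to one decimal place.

|j11.5 + 30.8| = √(11.5² + 30.8²) = 32.88
|G(j11.5)| = 2.21 / 32.88 = 0.06722
20 log₁₀(0.06722) = -23.45 dB

-23.4 dB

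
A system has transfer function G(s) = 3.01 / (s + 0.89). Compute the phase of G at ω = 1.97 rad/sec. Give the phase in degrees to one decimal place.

-65.7°

∠(j1.97 + 0.89) = arctan(1.97/0.89) = 65.69°
∠G(j1.97) = −65.69° = -65.69°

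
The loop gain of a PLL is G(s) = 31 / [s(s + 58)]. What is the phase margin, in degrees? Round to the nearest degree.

89°

Gain crossover: |G(jω)| = 1 at ω ≈ 0.534 rad/s.
∠G(j0.534) = −90° − arctan(0.534/58) ≈ -90.53°
PM = 180° + (-90.53°) = 89.47°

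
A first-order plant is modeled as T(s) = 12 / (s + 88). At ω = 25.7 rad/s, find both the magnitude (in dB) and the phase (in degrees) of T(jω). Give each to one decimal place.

|j25.7 + 88| = √(25.7² + 88²) = 91.68
|T(j25.7)| = 12 / 91.68 = 0.1309
20 log₁₀(0.1309) = -17.66 dB
∠(j25.7 + 88) = arctan(25.7/88) = 16.28°
∠T(j25.7) = −16.28° = -16.28°

|T| = -17.7 dB, ∠T = -16.3°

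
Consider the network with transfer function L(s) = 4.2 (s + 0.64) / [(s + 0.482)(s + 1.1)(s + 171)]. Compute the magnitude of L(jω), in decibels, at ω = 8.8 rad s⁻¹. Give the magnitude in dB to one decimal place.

-51.2 dB

|j8.8 + 0.64| = √(8.8² + 0.64²) = 8.823
|j8.8 + 0.482| = √(8.8² + 0.482²) = 8.813
|j8.8 + 1.1| = √(8.8² + 1.1²) = 8.868
|j8.8 + 171| = √(8.8² + 171²) = 171.2
|L(j8.8)| = 4.2 × 8.823 / (8.813 × 8.868 × 171.2) = 0.002769
20 log₁₀(0.002769) = -51.15 dB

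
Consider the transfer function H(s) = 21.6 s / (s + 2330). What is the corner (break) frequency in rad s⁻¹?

2330 rad s⁻¹

The single real pole at s = −2330 gives a corner at ω = 2330 rad s⁻¹.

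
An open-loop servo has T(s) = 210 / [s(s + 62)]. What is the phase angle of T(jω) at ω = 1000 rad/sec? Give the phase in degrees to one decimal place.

-176.5 deg

∠(j1000 + 62) = arctan(1000/62) = 86.45°
∠(j1000) = 90.00°
∠T(j1000) = − (86.45° + 90.00°) = -176.45°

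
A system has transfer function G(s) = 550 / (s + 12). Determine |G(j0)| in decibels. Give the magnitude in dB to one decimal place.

33.2 dB

G(0) = 550 / 12 = 45.833
20 log₁₀(45.833) = 33.22 dB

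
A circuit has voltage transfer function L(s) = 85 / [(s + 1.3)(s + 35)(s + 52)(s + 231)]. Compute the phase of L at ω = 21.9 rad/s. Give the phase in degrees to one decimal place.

∠(j21.9 + 1.3) = arctan(21.9/1.3) = 86.60°
∠(j21.9 + 35) = arctan(21.9/35) = 32.03°
∠(j21.9 + 52) = arctan(21.9/52) = 22.84°
∠(j21.9 + 231) = arctan(21.9/231) = 5.42°
∠L(j21.9) = − (86.60° + 32.03° + 22.84° + 5.42°) = -146.89°

-146.9°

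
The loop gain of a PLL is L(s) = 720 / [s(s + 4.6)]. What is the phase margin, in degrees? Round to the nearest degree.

10°

Gain crossover: |L(jω)| = 1 at ω ≈ 26.6 rad/s.
∠L(j26.6) = −90° − arctan(26.6/4.6) ≈ -170.20°
PM = 180° + (-170.20°) = 9.80°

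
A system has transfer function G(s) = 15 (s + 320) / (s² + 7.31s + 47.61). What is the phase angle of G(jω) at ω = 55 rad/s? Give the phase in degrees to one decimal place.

-162.6°

∠(j55 + 320) = arctan(55/320) = 9.75°
∠[(j55)² + 7.31(j55) + 47.61] = ∠[-2977.4 + j402.05] = 172.31°
∠G(j55) = 9.75° − 172.31° = -162.56°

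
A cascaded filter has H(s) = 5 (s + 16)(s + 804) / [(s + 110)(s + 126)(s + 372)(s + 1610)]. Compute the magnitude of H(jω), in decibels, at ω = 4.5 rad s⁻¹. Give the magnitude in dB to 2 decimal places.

|j4.5 + 16| = √(4.5² + 16²) = 16.62
|j4.5 + 804| = √(4.5² + 804²) = 804
|j4.5 + 110| = √(4.5² + 110²) = 110.1
|j4.5 + 126| = √(4.5² + 126²) = 126.1
|j4.5 + 372| = √(4.5² + 372²) = 372
|j4.5 + 1610| = √(4.5² + 1610²) = 1610
|H(j4.5)| = 5 × 16.62 × 804 / (110.1 × 126.1 × 372 × 1610) = 8.0367e-06
20 log₁₀(8.0367e-06) = -101.898 dB

-101.90 dB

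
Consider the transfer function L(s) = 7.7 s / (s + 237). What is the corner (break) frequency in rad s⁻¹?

237 rad s⁻¹

The single real pole at s = −237 gives a corner at ω = 237 rad s⁻¹.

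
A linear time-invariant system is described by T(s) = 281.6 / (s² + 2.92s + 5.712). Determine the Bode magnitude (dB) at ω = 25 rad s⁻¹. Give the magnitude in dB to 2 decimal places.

|(j25)² + 2.92(j25) + 5.712| = |-619.29 + j73| = 623.6
|T(j25)| = 281.6 / 623.6 = 0.45159
20 log₁₀(0.45159) = -6.905 dB

-6.91 dB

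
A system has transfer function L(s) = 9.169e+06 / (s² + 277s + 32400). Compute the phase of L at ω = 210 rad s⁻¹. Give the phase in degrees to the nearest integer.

-101 deg

∠[(j210)² + 277(j210) + 32400] = ∠[-11700 + j58170] = 101.37°
∠L(j210) = −101.37° = -101.37°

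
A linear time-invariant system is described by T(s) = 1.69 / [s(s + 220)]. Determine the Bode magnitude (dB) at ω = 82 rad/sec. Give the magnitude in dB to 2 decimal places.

-81.13 dB

|j82 + 220| = √(82² + 220²) = 234.8
|j82| = 82
|T(j82)| = 1.69 / (234.8 × 82) = 8.7781e-05
20 log₁₀(8.7781e-05) = -81.132 dB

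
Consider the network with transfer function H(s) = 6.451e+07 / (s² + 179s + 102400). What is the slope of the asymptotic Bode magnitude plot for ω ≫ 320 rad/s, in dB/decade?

-40 dB/decade

With 0 zeros and 2 poles, the high-frequency asymptotic slope is 20 × (0 − 2) = -40 dB/decade.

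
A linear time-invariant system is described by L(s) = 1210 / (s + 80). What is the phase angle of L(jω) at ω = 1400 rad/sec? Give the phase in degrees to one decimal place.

∠(j1400 + 80) = arctan(1400/80) = 86.73°
∠L(j1400) = −86.73° = -86.73°

-86.7 deg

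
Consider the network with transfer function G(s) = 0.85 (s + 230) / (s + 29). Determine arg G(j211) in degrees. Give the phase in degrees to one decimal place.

-39.6 deg

∠(j211 + 230) = arctan(211/230) = 42.53°
∠(j211 + 29) = arctan(211/29) = 82.17°
∠G(j211) = 42.53° − 82.17° = -39.64°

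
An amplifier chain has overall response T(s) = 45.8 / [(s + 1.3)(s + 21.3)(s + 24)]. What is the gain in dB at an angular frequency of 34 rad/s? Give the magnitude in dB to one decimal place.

|j34 + 1.3| = √(34² + 1.3²) = 34.02
|j34 + 21.3| = √(34² + 21.3²) = 40.12
|j34 + 24| = √(34² + 24²) = 41.62
|T(j34)| = 45.8 / (34.02 × 40.12 × 41.62) = 0.00080617
20 log₁₀(0.00080617) = -61.87 dB

-61.9 dB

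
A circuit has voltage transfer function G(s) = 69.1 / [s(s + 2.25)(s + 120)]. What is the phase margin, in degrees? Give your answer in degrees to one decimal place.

83.4°

Gain crossover: |G(jω)| = 1 at ω ≈ 0.254 rad/s.
∠G(j0.254) = −90° − arctan(0.254/2.25) − arctan(0.254/120) ≈ -96.57°
PM = 180° + (-96.57°) = 83.43°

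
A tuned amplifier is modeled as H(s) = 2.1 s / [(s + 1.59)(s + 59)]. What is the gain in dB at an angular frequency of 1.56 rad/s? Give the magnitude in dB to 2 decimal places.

|j1.56| = 1.56
|j1.56 + 1.59| = √(1.56² + 1.59²) = 2.227
|j1.56 + 59| = √(1.56² + 59²) = 59.02
|H(j1.56)| = 2.1 × 1.56 / (2.227 × 59.02) = 0.024919
20 log₁₀(0.024919) = -32.070 dB

-32.07 dB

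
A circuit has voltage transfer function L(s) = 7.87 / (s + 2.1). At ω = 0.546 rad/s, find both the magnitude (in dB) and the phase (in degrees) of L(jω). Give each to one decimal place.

|L| = 11.2 dB, ∠L = -14.6 deg

|j0.546 + 2.1| = √(0.546² + 2.1²) = 2.17
|L(j0.546)| = 7.87 / 2.17 = 3.627
20 log₁₀(3.627) = 11.19 dB
∠(j0.546 + 2.1) = arctan(0.546/2.1) = 14.57°
∠L(j0.546) = −14.57° = -14.57°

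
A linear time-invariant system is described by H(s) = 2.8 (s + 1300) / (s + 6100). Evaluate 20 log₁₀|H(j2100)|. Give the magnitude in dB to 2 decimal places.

|j2100 + 1300| = √(2100² + 1300²) = 2470
|j2100 + 6100| = √(2100² + 6100²) = 6451
|H(j2100)| = 2.8 × 2470 / 6451 = 1.0719
20 log₁₀(1.0719) = 0.603 dB

0.60 dB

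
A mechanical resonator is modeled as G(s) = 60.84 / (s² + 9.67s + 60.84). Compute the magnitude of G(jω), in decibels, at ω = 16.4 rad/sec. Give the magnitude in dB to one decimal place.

|(j16.4)² + 9.67(j16.4) + 60.84| = |-208.12 + j158.59| = 261.7
|G(j16.4)| = 60.84 / 261.7 = 0.23252
20 log₁₀(0.23252) = -12.67 dB

-12.7 dB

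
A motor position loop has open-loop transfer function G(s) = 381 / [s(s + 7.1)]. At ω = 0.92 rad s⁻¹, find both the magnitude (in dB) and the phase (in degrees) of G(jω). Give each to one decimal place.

|j0.92 + 7.1| = √(0.92² + 7.1²) = 7.159
|j0.92| = 0.92
|G(j0.92)| = 381 / (7.159 × 0.92) = 57.845
20 log₁₀(57.845) = 35.25 dB
∠(j0.92 + 7.1) = arctan(0.92/7.1) = 7.38°
∠(j0.92) = 90.00°
∠G(j0.92) = − (7.38° + 90.00°) = -97.38°

|G| = 35.2 dB, ∠G = -97.4 deg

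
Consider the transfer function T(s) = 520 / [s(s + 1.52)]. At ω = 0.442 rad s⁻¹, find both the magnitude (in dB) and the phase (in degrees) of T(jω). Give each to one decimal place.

|j0.442 + 1.52| = √(0.442² + 1.52²) = 1.583
|j0.442| = 0.442
|T(j0.442)| = 520 / (1.583 × 0.442) = 743.21
20 log₁₀(743.21) = 57.42 dB
∠(j0.442 + 1.52) = arctan(0.442/1.52) = 16.21°
∠(j0.442) = 90.00°
∠T(j0.442) = − (16.21° + 90.00°) = -106.21°

|T| = 57.4 dB, ∠T = -106.2°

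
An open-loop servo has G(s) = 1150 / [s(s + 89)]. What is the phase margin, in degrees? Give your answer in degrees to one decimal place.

Gain crossover: |G(jω)| = 1 at ω ≈ 12.8 rad s⁻¹.
∠G(j12.8) = −90° − arctan(12.8/89) ≈ -98.18°
PM = 180° + (-98.18°) = 81.82°

81.8 deg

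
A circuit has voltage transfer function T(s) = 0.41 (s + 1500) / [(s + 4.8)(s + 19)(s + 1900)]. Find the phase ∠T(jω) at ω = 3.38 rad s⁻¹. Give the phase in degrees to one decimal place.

-45.2°

∠(j3.38 + 1500) = arctan(3.38/1500) = 0.13°
∠(j3.38 + 4.8) = arctan(3.38/4.8) = 35.15°
∠(j3.38 + 19) = arctan(3.38/19) = 10.09°
∠(j3.38 + 1900) = arctan(3.38/1900) = 0.10°
∠T(j3.38) = 0.13° − (35.15° + 10.09° + 0.10°) = -45.21°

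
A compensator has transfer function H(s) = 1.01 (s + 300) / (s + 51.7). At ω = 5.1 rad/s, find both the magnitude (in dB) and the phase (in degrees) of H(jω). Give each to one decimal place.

|H| = 15.3 dB, ∠H = -4.7 deg

|j5.1 + 300| = √(5.1² + 300²) = 300
|j5.1 + 51.7| = √(5.1² + 51.7²) = 51.95
|H(j5.1)| = 1.01 × 300 / 51.95 = 5.8333
20 log₁₀(5.8333) = 15.32 dB
∠(j5.1 + 300) = arctan(5.1/300) = 0.97°
∠(j5.1 + 51.7) = arctan(5.1/51.7) = 5.63°
∠H(j5.1) = 0.97° − 5.63° = -4.66°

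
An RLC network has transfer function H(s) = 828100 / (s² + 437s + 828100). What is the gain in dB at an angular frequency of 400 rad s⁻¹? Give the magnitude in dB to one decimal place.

|(j400)² + 437(j400) + 828100| = |6.681e+05 + j1.748e+05| = 6.906e+05
|H(j400)| = 828100 / 6.906e+05 = 1.1991
20 log₁₀(1.1991) = 1.58 dB

1.6 dB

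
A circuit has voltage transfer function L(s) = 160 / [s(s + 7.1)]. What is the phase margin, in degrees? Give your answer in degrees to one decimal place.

Gain crossover: |L(jω)| = 1 at ω ≈ 11.7 rad/s.
∠L(j11.7) = −90° − arctan(11.7/7.1) ≈ -148.74°
PM = 180° + (-148.74°) = 31.26°

31.3°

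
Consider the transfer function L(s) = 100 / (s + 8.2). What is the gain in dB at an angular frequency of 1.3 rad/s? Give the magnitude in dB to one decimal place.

21.6 dB

|j1.3 + 8.2| = √(1.3² + 8.2²) = 8.302
|L(j1.3)| = 100 / 8.302 = 12.045
20 log₁₀(12.045) = 21.62 dB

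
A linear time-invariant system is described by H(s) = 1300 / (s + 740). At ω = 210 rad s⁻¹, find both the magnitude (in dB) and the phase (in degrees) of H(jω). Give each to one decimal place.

|j210 + 740| = √(210² + 740²) = 769.2
|H(j210)| = 1300 / 769.2 = 1.69
20 log₁₀(1.69) = 4.56 dB
∠(j210 + 740) = arctan(210/740) = 15.84°
∠H(j210) = −15.84° = -15.84°

|H| = 4.6 dB, ∠H = -15.8°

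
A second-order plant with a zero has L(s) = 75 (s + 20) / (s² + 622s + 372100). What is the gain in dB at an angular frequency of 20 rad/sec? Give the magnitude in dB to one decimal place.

|j20 + 20| = √(20² + 20²) = 28.28
|(j20)² + 622(j20) + 372100| = |3.717e+05 + j12440| = 3.719e+05
|L(j20)| = 75 × 28.28 / 3.719e+05 = 0.0057039
20 log₁₀(0.0057039) = -44.88 dB

-44.9 dB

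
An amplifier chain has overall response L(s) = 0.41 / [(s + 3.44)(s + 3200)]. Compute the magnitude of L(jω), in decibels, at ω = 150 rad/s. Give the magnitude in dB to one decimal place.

|j150 + 3.44| = √(150² + 3.44²) = 150
|j150 + 3200| = √(150² + 3200²) = 3204
|L(j150)| = 0.41 / (150 × 3204) = 8.5301e-07
20 log₁₀(8.5301e-07) = -121.38 dB

-121.4 dB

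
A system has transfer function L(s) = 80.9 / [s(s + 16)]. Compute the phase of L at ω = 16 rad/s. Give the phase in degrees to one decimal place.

-135.0 deg

∠(j16 + 16) = arctan(16/16) = 45.00°
∠(j16) = 90.00°
∠L(j16) = − (45.00° + 90.00°) = -135.00°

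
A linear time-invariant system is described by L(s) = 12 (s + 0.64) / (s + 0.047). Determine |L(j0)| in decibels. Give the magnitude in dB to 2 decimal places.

44.27 dB

L(0) = 12 × 0.64 / 0.047 = 163.4
20 log₁₀(163.4) = 44.265 dB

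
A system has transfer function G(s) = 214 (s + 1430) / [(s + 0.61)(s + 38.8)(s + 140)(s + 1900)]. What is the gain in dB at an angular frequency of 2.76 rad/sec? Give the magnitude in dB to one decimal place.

|j2.76 + 1430| = √(2.76² + 1430²) = 1430
|j2.76 + 0.61| = √(2.76² + 0.61²) = 2.827
|j2.76 + 38.8| = √(2.76² + 38.8²) = 38.9
|j2.76 + 140| = √(2.76² + 140²) = 140
|j2.76 + 1900| = √(2.76² + 1900²) = 1900
|G(j2.76)| = 214 × 1430 / (2.827 × 38.9 × 140 × 1900) = 0.010461
20 log₁₀(0.010461) = -39.61 dB

-39.6 dB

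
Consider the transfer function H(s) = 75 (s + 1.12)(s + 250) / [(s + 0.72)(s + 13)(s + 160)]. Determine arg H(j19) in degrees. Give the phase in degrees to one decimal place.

∠(j19 + 1.12) = arctan(19/1.12) = 86.63°
∠(j19 + 250) = arctan(19/250) = 4.35°
∠(j19 + 0.72) = arctan(19/0.72) = 87.83°
∠(j19 + 13) = arctan(19/13) = 55.62°
∠(j19 + 160) = arctan(19/160) = 6.77°
∠H(j19) = 86.63° + 4.35° − (87.83° + 55.62° + 6.77°) = -59.25°

-59.2°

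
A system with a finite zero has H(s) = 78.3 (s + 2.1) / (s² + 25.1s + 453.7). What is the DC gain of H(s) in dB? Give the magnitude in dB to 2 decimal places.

H(0) = 78.3 × 2.1 / 453.7 = 0.36242
20 log₁₀(0.36242) = -8.816 dB

-8.82 dB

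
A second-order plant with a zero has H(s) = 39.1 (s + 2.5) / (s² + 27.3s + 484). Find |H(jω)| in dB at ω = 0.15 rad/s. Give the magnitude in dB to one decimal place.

|j0.15 + 2.5| = √(0.15² + 2.5²) = 2.504
|(j0.15)² + 27.3(j0.15) + 484| = |483.98 + j4.095| = 484
|H(j0.15)| = 39.1 × 2.504 / 484 = 0.20233
20 log₁₀(0.20233) = -13.88 dB

-13.9 dB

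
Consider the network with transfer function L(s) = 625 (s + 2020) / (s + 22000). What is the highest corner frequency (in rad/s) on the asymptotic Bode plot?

22000 rad/s

Break frequencies occur at each pole and zero magnitude: 2020 rad/s, 22000 rad/s.
The highest is 22000 rad/s.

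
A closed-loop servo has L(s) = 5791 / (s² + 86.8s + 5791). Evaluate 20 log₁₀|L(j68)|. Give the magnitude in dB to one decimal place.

-0.3 dB

|(j68)² + 86.8(j68) + 5791| = |1167 + j5902.4| = 6017
|L(j68)| = 5791 / 6017 = 0.96249
20 log₁₀(0.96249) = -0.33 dB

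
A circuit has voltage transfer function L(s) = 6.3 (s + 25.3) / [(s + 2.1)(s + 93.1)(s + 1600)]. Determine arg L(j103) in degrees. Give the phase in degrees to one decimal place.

-64.2°

∠(j103 + 25.3) = arctan(103/25.3) = 76.20°
∠(j103 + 2.1) = arctan(103/2.1) = 88.83°
∠(j103 + 93.1) = arctan(103/93.1) = 47.89°
∠(j103 + 1600) = arctan(103/1600) = 3.68°
∠L(j103) = 76.20° − (88.83° + 47.89° + 3.68°) = -64.21°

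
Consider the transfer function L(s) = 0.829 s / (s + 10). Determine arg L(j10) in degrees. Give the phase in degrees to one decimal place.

45.0°

∠(j10) = 90.00°
∠(j10 + 10) = arctan(10/10) = 45.00°
∠L(j10) = 90.00° − 45.00° = 45.00°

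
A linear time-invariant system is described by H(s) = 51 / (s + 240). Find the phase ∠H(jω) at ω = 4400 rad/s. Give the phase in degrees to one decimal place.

∠(j4400 + 240) = arctan(4400/240) = 86.88°
∠H(j4400) = −86.88° = -86.88°

-86.9°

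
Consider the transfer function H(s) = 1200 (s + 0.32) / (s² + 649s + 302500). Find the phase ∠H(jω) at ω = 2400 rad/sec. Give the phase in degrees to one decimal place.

-74.1°

∠(j2400 + 0.32) = arctan(2400/0.32) = 89.99°
∠[(j2400)² + 649(j2400) + 302500] = ∠[-5.4575e+06 + j1.5576e+06] = 164.07°
∠H(j2400) = 89.99° − 164.07° = -74.08°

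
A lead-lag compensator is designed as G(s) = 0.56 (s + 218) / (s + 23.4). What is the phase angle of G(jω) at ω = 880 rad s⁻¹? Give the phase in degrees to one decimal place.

∠(j880 + 218) = arctan(880/218) = 76.09°
∠(j880 + 23.4) = arctan(880/23.4) = 88.48°
∠G(j880) = 76.09° − 88.48° = -12.39°

-12.4°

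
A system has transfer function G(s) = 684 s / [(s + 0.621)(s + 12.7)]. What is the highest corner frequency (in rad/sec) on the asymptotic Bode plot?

12.7 rad/sec

Break frequencies occur at each pole and zero magnitude: 0.621 rad/sec, 12.7 rad/sec.
The highest is 12.7 rad/sec.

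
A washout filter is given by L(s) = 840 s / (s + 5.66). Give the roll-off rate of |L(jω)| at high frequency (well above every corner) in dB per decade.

0 dB/decade

With 1 zero and 1 pole, the high-frequency asymptotic slope is 20 × (1 − 1) = 0 dB/decade.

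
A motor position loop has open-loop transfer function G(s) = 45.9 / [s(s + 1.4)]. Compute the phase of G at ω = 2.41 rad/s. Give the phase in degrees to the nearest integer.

∠(j2.41 + 1.4) = arctan(2.41/1.4) = 59.85°
∠(j2.41) = 90.00°
∠G(j2.41) = − (59.85° + 90.00°) = -149.85°

-150°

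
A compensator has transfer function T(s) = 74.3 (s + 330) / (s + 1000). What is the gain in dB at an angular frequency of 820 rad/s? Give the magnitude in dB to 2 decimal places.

|j820 + 330| = √(820² + 330²) = 883.9
|j820 + 1000| = √(820² + 1000²) = 1293
|T(j820)| = 74.3 × 883.9 / 1293 = 50.784
20 log₁₀(50.784) = 34.115 dB

34.11 dB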